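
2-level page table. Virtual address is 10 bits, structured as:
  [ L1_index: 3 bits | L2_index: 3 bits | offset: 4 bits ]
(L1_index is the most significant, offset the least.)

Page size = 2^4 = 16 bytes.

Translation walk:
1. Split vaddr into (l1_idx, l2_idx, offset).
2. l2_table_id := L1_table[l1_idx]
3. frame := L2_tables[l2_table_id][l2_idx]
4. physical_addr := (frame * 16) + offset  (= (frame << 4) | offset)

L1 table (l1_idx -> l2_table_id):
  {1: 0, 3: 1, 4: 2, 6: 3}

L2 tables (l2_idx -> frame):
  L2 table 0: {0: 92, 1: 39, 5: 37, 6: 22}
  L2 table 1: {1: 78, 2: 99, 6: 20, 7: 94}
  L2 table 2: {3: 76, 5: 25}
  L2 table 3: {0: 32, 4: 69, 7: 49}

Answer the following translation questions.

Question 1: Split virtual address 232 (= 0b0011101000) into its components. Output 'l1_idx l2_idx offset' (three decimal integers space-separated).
vaddr = 232 = 0b0011101000
  top 3 bits -> l1_idx = 1
  next 3 bits -> l2_idx = 6
  bottom 4 bits -> offset = 8

Answer: 1 6 8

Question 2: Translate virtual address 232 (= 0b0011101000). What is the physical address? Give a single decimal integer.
vaddr = 232 = 0b0011101000
Split: l1_idx=1, l2_idx=6, offset=8
L1[1] = 0
L2[0][6] = 22
paddr = 22 * 16 + 8 = 360

Answer: 360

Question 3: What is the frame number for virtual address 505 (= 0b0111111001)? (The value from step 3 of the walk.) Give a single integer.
Answer: 94

Derivation:
vaddr = 505: l1_idx=3, l2_idx=7
L1[3] = 1; L2[1][7] = 94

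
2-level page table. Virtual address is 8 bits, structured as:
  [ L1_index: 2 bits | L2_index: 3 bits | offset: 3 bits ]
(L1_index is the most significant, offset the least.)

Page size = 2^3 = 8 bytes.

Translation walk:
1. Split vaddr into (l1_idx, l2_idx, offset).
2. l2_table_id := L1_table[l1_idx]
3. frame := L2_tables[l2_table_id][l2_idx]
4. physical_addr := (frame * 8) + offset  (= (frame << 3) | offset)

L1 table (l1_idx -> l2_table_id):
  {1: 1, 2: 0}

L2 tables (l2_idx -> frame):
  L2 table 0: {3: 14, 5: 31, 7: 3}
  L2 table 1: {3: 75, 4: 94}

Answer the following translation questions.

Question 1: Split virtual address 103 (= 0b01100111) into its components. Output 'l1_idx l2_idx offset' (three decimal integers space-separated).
Answer: 1 4 7

Derivation:
vaddr = 103 = 0b01100111
  top 2 bits -> l1_idx = 1
  next 3 bits -> l2_idx = 4
  bottom 3 bits -> offset = 7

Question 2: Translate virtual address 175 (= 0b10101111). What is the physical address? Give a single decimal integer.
Answer: 255

Derivation:
vaddr = 175 = 0b10101111
Split: l1_idx=2, l2_idx=5, offset=7
L1[2] = 0
L2[0][5] = 31
paddr = 31 * 8 + 7 = 255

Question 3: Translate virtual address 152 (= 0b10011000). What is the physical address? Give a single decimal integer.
vaddr = 152 = 0b10011000
Split: l1_idx=2, l2_idx=3, offset=0
L1[2] = 0
L2[0][3] = 14
paddr = 14 * 8 + 0 = 112

Answer: 112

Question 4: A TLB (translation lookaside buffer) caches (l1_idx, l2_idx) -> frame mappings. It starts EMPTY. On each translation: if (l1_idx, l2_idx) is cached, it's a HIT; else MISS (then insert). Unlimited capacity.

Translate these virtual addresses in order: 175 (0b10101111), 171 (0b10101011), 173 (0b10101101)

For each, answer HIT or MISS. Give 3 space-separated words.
vaddr=175: (2,5) not in TLB -> MISS, insert
vaddr=171: (2,5) in TLB -> HIT
vaddr=173: (2,5) in TLB -> HIT

Answer: MISS HIT HIT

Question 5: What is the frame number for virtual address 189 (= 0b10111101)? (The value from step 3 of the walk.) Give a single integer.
Answer: 3

Derivation:
vaddr = 189: l1_idx=2, l2_idx=7
L1[2] = 0; L2[0][7] = 3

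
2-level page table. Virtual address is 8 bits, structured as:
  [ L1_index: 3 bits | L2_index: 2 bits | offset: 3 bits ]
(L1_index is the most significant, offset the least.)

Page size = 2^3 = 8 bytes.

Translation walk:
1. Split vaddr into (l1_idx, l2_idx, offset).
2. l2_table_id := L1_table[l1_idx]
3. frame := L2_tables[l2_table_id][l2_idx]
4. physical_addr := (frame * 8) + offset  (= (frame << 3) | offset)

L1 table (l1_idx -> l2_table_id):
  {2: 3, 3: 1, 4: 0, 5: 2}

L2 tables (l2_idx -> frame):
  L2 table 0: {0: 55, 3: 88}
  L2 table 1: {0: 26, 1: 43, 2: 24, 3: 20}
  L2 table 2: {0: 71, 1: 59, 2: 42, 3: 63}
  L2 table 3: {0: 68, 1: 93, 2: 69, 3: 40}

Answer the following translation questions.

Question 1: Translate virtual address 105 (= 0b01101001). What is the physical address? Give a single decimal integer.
vaddr = 105 = 0b01101001
Split: l1_idx=3, l2_idx=1, offset=1
L1[3] = 1
L2[1][1] = 43
paddr = 43 * 8 + 1 = 345

Answer: 345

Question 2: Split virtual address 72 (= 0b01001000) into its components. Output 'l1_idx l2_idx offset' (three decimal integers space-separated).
Answer: 2 1 0

Derivation:
vaddr = 72 = 0b01001000
  top 3 bits -> l1_idx = 2
  next 2 bits -> l2_idx = 1
  bottom 3 bits -> offset = 0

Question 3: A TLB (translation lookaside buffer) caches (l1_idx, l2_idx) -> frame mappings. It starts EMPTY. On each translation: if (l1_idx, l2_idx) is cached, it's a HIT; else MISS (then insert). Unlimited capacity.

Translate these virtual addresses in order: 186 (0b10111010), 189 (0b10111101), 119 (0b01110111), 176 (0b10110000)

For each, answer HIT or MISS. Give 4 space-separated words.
vaddr=186: (5,3) not in TLB -> MISS, insert
vaddr=189: (5,3) in TLB -> HIT
vaddr=119: (3,2) not in TLB -> MISS, insert
vaddr=176: (5,2) not in TLB -> MISS, insert

Answer: MISS HIT MISS MISS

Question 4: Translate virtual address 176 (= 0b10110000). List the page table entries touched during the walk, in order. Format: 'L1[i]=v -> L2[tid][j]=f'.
Answer: L1[5]=2 -> L2[2][2]=42

Derivation:
vaddr = 176 = 0b10110000
Split: l1_idx=5, l2_idx=2, offset=0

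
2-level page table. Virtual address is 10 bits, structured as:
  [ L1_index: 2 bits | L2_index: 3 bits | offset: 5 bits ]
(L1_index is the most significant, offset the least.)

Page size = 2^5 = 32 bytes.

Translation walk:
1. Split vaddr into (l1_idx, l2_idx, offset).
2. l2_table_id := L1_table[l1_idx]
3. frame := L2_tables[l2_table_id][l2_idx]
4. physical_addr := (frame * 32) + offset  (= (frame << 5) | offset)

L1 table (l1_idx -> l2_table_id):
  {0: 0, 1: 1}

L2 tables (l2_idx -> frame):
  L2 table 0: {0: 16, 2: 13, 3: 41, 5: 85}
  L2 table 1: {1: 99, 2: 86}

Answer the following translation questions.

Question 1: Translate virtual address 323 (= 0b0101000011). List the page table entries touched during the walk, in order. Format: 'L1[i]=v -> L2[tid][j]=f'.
vaddr = 323 = 0b0101000011
Split: l1_idx=1, l2_idx=2, offset=3

Answer: L1[1]=1 -> L2[1][2]=86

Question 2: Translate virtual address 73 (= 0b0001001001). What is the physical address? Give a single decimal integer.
Answer: 425

Derivation:
vaddr = 73 = 0b0001001001
Split: l1_idx=0, l2_idx=2, offset=9
L1[0] = 0
L2[0][2] = 13
paddr = 13 * 32 + 9 = 425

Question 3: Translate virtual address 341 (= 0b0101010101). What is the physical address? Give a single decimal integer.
vaddr = 341 = 0b0101010101
Split: l1_idx=1, l2_idx=2, offset=21
L1[1] = 1
L2[1][2] = 86
paddr = 86 * 32 + 21 = 2773

Answer: 2773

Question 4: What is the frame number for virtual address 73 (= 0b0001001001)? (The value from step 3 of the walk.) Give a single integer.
Answer: 13

Derivation:
vaddr = 73: l1_idx=0, l2_idx=2
L1[0] = 0; L2[0][2] = 13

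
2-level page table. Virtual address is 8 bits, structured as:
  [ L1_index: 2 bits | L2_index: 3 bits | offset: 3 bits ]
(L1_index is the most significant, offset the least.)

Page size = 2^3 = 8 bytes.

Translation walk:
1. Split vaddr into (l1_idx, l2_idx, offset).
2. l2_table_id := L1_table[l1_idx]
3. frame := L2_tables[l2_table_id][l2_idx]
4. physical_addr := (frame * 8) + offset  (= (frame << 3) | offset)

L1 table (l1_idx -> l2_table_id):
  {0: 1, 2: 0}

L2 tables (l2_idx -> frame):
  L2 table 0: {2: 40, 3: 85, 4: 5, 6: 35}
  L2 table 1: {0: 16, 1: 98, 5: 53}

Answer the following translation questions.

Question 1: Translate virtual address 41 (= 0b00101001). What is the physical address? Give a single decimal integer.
Answer: 425

Derivation:
vaddr = 41 = 0b00101001
Split: l1_idx=0, l2_idx=5, offset=1
L1[0] = 1
L2[1][5] = 53
paddr = 53 * 8 + 1 = 425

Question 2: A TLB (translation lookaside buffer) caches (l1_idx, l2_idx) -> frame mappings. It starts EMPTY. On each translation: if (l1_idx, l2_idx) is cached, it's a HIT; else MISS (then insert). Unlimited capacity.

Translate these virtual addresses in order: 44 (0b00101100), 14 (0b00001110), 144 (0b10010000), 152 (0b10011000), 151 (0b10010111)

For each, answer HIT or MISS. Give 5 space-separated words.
Answer: MISS MISS MISS MISS HIT

Derivation:
vaddr=44: (0,5) not in TLB -> MISS, insert
vaddr=14: (0,1) not in TLB -> MISS, insert
vaddr=144: (2,2) not in TLB -> MISS, insert
vaddr=152: (2,3) not in TLB -> MISS, insert
vaddr=151: (2,2) in TLB -> HIT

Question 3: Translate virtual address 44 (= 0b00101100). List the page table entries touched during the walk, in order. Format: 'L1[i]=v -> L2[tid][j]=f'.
vaddr = 44 = 0b00101100
Split: l1_idx=0, l2_idx=5, offset=4

Answer: L1[0]=1 -> L2[1][5]=53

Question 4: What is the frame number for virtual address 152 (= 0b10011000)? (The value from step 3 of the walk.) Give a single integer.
vaddr = 152: l1_idx=2, l2_idx=3
L1[2] = 0; L2[0][3] = 85

Answer: 85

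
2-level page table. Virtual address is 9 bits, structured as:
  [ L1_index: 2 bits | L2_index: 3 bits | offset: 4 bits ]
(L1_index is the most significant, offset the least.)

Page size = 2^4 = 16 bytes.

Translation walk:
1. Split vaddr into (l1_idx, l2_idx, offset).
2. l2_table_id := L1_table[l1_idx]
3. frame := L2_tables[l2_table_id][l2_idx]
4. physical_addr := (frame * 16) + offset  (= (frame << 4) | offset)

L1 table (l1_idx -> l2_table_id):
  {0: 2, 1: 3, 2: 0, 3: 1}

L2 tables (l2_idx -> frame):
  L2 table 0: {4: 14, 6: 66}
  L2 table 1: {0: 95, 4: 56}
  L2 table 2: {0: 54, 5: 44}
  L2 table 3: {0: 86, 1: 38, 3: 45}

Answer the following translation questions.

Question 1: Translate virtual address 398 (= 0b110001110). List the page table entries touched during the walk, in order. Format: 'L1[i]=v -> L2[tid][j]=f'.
Answer: L1[3]=1 -> L2[1][0]=95

Derivation:
vaddr = 398 = 0b110001110
Split: l1_idx=3, l2_idx=0, offset=14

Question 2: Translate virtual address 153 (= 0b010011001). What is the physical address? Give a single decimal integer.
vaddr = 153 = 0b010011001
Split: l1_idx=1, l2_idx=1, offset=9
L1[1] = 3
L2[3][1] = 38
paddr = 38 * 16 + 9 = 617

Answer: 617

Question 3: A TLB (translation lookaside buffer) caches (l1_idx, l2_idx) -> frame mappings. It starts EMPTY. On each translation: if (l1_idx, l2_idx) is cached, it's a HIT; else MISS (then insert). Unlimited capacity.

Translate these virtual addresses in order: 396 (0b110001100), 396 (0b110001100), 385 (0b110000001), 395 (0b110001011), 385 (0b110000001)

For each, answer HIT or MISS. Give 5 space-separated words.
vaddr=396: (3,0) not in TLB -> MISS, insert
vaddr=396: (3,0) in TLB -> HIT
vaddr=385: (3,0) in TLB -> HIT
vaddr=395: (3,0) in TLB -> HIT
vaddr=385: (3,0) in TLB -> HIT

Answer: MISS HIT HIT HIT HIT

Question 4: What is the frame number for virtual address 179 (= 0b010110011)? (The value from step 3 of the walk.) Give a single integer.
Answer: 45

Derivation:
vaddr = 179: l1_idx=1, l2_idx=3
L1[1] = 3; L2[3][3] = 45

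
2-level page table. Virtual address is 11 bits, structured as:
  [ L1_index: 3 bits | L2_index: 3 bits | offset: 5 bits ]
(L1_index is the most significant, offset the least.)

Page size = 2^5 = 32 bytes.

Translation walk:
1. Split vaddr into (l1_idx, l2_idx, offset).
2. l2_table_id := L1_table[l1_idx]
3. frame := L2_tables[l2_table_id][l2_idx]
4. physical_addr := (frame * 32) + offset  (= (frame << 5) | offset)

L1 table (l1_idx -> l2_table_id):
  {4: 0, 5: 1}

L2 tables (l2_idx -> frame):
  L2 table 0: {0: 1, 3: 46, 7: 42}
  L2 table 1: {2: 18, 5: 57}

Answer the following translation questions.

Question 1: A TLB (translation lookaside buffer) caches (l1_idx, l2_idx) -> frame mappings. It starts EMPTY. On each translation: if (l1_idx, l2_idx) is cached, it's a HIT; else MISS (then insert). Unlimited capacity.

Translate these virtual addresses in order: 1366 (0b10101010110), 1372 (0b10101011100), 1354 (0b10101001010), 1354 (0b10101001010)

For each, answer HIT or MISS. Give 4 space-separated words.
vaddr=1366: (5,2) not in TLB -> MISS, insert
vaddr=1372: (5,2) in TLB -> HIT
vaddr=1354: (5,2) in TLB -> HIT
vaddr=1354: (5,2) in TLB -> HIT

Answer: MISS HIT HIT HIT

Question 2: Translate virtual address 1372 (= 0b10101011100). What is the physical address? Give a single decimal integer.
vaddr = 1372 = 0b10101011100
Split: l1_idx=5, l2_idx=2, offset=28
L1[5] = 1
L2[1][2] = 18
paddr = 18 * 32 + 28 = 604

Answer: 604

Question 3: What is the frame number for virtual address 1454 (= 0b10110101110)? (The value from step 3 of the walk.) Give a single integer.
Answer: 57

Derivation:
vaddr = 1454: l1_idx=5, l2_idx=5
L1[5] = 1; L2[1][5] = 57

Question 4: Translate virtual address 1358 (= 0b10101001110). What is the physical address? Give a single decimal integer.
Answer: 590

Derivation:
vaddr = 1358 = 0b10101001110
Split: l1_idx=5, l2_idx=2, offset=14
L1[5] = 1
L2[1][2] = 18
paddr = 18 * 32 + 14 = 590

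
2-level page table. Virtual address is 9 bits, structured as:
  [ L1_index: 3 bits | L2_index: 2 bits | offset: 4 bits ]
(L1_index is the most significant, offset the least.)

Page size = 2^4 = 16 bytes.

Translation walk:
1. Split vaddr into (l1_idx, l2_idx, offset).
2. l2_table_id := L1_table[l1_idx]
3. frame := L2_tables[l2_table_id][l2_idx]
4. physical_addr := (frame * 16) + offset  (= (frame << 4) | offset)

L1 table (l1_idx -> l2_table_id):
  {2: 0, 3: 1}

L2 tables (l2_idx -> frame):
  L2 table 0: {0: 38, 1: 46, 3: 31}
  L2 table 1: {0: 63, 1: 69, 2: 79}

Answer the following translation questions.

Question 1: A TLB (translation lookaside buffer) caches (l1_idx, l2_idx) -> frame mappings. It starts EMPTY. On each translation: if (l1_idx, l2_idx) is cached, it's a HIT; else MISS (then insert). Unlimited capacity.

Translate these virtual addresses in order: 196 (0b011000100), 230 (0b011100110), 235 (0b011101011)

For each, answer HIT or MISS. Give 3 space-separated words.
Answer: MISS MISS HIT

Derivation:
vaddr=196: (3,0) not in TLB -> MISS, insert
vaddr=230: (3,2) not in TLB -> MISS, insert
vaddr=235: (3,2) in TLB -> HIT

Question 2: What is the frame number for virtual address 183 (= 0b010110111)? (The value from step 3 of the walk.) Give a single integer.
vaddr = 183: l1_idx=2, l2_idx=3
L1[2] = 0; L2[0][3] = 31

Answer: 31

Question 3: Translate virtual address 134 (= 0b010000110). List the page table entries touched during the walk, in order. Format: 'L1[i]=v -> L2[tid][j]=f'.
Answer: L1[2]=0 -> L2[0][0]=38

Derivation:
vaddr = 134 = 0b010000110
Split: l1_idx=2, l2_idx=0, offset=6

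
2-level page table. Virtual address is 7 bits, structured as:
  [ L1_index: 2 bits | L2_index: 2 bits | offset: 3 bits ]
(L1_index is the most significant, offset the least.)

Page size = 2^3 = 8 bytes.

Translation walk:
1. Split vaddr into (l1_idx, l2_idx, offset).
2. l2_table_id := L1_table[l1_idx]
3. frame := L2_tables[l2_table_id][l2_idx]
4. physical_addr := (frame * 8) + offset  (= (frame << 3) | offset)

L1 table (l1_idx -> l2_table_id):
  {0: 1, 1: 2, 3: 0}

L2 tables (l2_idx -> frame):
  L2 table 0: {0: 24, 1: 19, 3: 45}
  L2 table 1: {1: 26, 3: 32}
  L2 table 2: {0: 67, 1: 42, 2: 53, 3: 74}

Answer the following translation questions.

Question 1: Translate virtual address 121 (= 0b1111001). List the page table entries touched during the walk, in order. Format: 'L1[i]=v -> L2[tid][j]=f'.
vaddr = 121 = 0b1111001
Split: l1_idx=3, l2_idx=3, offset=1

Answer: L1[3]=0 -> L2[0][3]=45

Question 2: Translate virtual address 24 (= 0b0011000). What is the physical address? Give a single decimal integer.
Answer: 256

Derivation:
vaddr = 24 = 0b0011000
Split: l1_idx=0, l2_idx=3, offset=0
L1[0] = 1
L2[1][3] = 32
paddr = 32 * 8 + 0 = 256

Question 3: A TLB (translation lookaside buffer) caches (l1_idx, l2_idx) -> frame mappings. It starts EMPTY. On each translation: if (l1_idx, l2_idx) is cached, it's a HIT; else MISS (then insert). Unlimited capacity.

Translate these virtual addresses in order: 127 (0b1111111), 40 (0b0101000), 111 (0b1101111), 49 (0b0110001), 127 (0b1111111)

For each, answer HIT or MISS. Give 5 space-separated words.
vaddr=127: (3,3) not in TLB -> MISS, insert
vaddr=40: (1,1) not in TLB -> MISS, insert
vaddr=111: (3,1) not in TLB -> MISS, insert
vaddr=49: (1,2) not in TLB -> MISS, insert
vaddr=127: (3,3) in TLB -> HIT

Answer: MISS MISS MISS MISS HIT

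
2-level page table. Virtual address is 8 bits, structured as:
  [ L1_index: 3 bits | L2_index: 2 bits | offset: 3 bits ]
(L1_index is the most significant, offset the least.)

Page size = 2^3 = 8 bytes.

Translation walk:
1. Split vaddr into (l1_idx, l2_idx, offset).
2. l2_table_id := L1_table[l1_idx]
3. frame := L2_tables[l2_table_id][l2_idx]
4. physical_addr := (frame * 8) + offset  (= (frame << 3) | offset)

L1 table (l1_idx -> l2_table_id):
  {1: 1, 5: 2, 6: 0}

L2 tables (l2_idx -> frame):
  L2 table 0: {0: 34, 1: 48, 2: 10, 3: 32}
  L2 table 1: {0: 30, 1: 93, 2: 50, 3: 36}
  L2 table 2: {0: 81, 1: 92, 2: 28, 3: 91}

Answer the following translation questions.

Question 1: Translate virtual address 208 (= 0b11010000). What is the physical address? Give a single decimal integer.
Answer: 80

Derivation:
vaddr = 208 = 0b11010000
Split: l1_idx=6, l2_idx=2, offset=0
L1[6] = 0
L2[0][2] = 10
paddr = 10 * 8 + 0 = 80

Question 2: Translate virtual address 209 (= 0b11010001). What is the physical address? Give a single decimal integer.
Answer: 81

Derivation:
vaddr = 209 = 0b11010001
Split: l1_idx=6, l2_idx=2, offset=1
L1[6] = 0
L2[0][2] = 10
paddr = 10 * 8 + 1 = 81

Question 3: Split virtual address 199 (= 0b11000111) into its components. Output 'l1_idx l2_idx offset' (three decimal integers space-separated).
Answer: 6 0 7

Derivation:
vaddr = 199 = 0b11000111
  top 3 bits -> l1_idx = 6
  next 2 bits -> l2_idx = 0
  bottom 3 bits -> offset = 7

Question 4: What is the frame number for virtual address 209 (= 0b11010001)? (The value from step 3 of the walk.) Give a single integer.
Answer: 10

Derivation:
vaddr = 209: l1_idx=6, l2_idx=2
L1[6] = 0; L2[0][2] = 10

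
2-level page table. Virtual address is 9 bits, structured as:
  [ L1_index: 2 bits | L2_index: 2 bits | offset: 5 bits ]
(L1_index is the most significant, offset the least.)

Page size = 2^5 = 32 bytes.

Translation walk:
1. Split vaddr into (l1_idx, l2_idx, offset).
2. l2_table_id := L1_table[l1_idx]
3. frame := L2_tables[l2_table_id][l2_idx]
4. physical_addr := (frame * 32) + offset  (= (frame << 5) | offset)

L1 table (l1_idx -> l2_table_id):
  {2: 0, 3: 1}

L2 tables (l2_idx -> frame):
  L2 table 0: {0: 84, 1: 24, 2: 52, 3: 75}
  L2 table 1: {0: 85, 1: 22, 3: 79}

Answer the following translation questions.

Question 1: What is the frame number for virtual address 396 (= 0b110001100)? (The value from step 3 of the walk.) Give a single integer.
Answer: 85

Derivation:
vaddr = 396: l1_idx=3, l2_idx=0
L1[3] = 1; L2[1][0] = 85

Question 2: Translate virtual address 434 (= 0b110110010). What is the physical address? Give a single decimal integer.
vaddr = 434 = 0b110110010
Split: l1_idx=3, l2_idx=1, offset=18
L1[3] = 1
L2[1][1] = 22
paddr = 22 * 32 + 18 = 722

Answer: 722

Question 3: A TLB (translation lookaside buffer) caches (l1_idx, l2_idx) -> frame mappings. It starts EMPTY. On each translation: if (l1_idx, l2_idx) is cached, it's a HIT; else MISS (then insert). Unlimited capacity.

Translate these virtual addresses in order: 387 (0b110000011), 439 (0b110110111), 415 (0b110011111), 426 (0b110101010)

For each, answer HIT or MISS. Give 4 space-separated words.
vaddr=387: (3,0) not in TLB -> MISS, insert
vaddr=439: (3,1) not in TLB -> MISS, insert
vaddr=415: (3,0) in TLB -> HIT
vaddr=426: (3,1) in TLB -> HIT

Answer: MISS MISS HIT HIT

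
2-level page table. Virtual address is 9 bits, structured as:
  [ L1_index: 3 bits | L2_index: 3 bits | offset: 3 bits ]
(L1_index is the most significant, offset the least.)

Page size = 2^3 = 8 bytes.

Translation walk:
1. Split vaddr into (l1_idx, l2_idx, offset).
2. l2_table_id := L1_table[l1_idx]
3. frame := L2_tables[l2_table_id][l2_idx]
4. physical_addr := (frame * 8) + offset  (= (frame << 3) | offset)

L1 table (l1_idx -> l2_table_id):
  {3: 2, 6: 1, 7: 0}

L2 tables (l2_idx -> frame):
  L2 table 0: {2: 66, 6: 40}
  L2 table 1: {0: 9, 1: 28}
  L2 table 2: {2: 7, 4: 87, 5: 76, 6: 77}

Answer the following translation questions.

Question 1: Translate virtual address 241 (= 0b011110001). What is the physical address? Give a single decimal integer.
Answer: 617

Derivation:
vaddr = 241 = 0b011110001
Split: l1_idx=3, l2_idx=6, offset=1
L1[3] = 2
L2[2][6] = 77
paddr = 77 * 8 + 1 = 617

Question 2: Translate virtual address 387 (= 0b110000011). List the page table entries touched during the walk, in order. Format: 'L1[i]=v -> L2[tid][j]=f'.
vaddr = 387 = 0b110000011
Split: l1_idx=6, l2_idx=0, offset=3

Answer: L1[6]=1 -> L2[1][0]=9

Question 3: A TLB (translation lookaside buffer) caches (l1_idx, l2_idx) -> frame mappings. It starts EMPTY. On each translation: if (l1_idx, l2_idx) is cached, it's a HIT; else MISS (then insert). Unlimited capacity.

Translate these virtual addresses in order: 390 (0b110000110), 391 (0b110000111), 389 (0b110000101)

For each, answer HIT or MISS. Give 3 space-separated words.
Answer: MISS HIT HIT

Derivation:
vaddr=390: (6,0) not in TLB -> MISS, insert
vaddr=391: (6,0) in TLB -> HIT
vaddr=389: (6,0) in TLB -> HIT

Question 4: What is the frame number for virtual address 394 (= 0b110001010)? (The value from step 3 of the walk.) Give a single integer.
Answer: 28

Derivation:
vaddr = 394: l1_idx=6, l2_idx=1
L1[6] = 1; L2[1][1] = 28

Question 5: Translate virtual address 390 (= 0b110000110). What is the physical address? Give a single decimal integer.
vaddr = 390 = 0b110000110
Split: l1_idx=6, l2_idx=0, offset=6
L1[6] = 1
L2[1][0] = 9
paddr = 9 * 8 + 6 = 78

Answer: 78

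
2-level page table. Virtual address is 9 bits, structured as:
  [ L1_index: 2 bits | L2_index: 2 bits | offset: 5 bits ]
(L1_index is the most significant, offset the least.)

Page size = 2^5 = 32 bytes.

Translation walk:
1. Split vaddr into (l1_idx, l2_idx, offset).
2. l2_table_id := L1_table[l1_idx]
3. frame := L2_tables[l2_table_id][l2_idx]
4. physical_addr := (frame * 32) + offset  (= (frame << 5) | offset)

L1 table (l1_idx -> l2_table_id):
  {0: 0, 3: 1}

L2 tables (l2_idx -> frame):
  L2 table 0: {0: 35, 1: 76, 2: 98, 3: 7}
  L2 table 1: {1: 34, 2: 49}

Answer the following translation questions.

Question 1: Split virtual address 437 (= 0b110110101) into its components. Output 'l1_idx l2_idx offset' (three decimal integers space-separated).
vaddr = 437 = 0b110110101
  top 2 bits -> l1_idx = 3
  next 2 bits -> l2_idx = 1
  bottom 5 bits -> offset = 21

Answer: 3 1 21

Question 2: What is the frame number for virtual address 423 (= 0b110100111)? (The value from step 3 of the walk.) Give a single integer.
vaddr = 423: l1_idx=3, l2_idx=1
L1[3] = 1; L2[1][1] = 34

Answer: 34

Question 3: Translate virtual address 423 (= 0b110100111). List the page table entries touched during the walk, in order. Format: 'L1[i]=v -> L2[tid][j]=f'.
Answer: L1[3]=1 -> L2[1][1]=34

Derivation:
vaddr = 423 = 0b110100111
Split: l1_idx=3, l2_idx=1, offset=7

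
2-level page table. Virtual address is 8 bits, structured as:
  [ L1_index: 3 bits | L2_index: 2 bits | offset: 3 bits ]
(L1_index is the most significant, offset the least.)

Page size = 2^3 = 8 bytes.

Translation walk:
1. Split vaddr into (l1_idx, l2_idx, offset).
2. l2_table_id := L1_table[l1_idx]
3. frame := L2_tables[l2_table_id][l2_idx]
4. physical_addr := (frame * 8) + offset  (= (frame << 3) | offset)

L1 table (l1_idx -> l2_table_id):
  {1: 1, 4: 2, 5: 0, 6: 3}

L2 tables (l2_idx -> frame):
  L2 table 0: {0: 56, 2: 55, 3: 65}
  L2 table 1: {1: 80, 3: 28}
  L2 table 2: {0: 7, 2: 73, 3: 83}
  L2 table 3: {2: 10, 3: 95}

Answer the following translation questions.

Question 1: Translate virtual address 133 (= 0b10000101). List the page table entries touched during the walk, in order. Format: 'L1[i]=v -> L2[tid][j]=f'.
Answer: L1[4]=2 -> L2[2][0]=7

Derivation:
vaddr = 133 = 0b10000101
Split: l1_idx=4, l2_idx=0, offset=5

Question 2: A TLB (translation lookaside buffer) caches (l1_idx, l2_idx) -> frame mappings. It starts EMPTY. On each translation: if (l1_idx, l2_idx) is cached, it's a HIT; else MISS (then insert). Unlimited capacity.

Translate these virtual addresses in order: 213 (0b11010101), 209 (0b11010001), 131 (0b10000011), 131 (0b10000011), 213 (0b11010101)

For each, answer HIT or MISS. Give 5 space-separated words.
vaddr=213: (6,2) not in TLB -> MISS, insert
vaddr=209: (6,2) in TLB -> HIT
vaddr=131: (4,0) not in TLB -> MISS, insert
vaddr=131: (4,0) in TLB -> HIT
vaddr=213: (6,2) in TLB -> HIT

Answer: MISS HIT MISS HIT HIT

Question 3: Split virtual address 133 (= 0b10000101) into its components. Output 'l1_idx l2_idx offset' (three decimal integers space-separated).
Answer: 4 0 5

Derivation:
vaddr = 133 = 0b10000101
  top 3 bits -> l1_idx = 4
  next 2 bits -> l2_idx = 0
  bottom 3 bits -> offset = 5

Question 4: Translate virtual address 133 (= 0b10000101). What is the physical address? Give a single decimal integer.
Answer: 61

Derivation:
vaddr = 133 = 0b10000101
Split: l1_idx=4, l2_idx=0, offset=5
L1[4] = 2
L2[2][0] = 7
paddr = 7 * 8 + 5 = 61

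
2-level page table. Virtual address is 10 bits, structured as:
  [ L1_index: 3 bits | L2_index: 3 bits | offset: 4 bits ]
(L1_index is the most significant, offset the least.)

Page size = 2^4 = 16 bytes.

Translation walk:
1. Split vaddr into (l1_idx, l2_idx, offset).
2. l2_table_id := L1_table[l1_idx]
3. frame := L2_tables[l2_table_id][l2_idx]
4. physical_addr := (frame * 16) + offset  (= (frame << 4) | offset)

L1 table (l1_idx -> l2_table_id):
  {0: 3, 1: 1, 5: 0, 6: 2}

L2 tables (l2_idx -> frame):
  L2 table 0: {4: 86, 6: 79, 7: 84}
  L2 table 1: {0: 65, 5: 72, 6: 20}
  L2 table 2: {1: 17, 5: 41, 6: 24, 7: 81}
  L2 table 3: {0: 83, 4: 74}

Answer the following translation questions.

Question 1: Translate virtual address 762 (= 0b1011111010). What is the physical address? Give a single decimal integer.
Answer: 1354

Derivation:
vaddr = 762 = 0b1011111010
Split: l1_idx=5, l2_idx=7, offset=10
L1[5] = 0
L2[0][7] = 84
paddr = 84 * 16 + 10 = 1354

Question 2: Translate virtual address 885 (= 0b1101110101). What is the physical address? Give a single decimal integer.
vaddr = 885 = 0b1101110101
Split: l1_idx=6, l2_idx=7, offset=5
L1[6] = 2
L2[2][7] = 81
paddr = 81 * 16 + 5 = 1301

Answer: 1301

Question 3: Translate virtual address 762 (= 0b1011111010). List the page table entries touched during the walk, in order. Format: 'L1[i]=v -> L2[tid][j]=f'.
vaddr = 762 = 0b1011111010
Split: l1_idx=5, l2_idx=7, offset=10

Answer: L1[5]=0 -> L2[0][7]=84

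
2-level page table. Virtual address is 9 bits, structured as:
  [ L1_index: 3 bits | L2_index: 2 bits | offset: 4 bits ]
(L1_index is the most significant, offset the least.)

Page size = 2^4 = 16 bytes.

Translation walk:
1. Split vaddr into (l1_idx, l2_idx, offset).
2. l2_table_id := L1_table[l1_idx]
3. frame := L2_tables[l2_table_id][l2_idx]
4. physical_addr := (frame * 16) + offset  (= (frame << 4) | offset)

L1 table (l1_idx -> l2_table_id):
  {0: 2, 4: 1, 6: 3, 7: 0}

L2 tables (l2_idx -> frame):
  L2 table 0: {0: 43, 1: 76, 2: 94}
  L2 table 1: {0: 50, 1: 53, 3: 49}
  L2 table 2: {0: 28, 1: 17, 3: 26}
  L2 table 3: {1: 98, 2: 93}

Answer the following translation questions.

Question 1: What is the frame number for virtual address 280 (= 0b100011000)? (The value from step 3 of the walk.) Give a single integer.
vaddr = 280: l1_idx=4, l2_idx=1
L1[4] = 1; L2[1][1] = 53

Answer: 53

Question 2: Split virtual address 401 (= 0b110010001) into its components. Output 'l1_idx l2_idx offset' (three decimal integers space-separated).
Answer: 6 1 1

Derivation:
vaddr = 401 = 0b110010001
  top 3 bits -> l1_idx = 6
  next 2 bits -> l2_idx = 1
  bottom 4 bits -> offset = 1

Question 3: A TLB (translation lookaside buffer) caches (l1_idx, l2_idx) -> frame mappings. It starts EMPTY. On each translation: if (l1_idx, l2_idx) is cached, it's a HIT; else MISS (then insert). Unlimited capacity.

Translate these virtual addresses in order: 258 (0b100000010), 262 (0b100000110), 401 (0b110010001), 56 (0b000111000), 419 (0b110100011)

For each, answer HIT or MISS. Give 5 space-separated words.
vaddr=258: (4,0) not in TLB -> MISS, insert
vaddr=262: (4,0) in TLB -> HIT
vaddr=401: (6,1) not in TLB -> MISS, insert
vaddr=56: (0,3) not in TLB -> MISS, insert
vaddr=419: (6,2) not in TLB -> MISS, insert

Answer: MISS HIT MISS MISS MISS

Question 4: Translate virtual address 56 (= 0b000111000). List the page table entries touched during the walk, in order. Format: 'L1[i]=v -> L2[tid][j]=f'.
vaddr = 56 = 0b000111000
Split: l1_idx=0, l2_idx=3, offset=8

Answer: L1[0]=2 -> L2[2][3]=26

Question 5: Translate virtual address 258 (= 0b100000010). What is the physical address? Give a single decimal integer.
vaddr = 258 = 0b100000010
Split: l1_idx=4, l2_idx=0, offset=2
L1[4] = 1
L2[1][0] = 50
paddr = 50 * 16 + 2 = 802

Answer: 802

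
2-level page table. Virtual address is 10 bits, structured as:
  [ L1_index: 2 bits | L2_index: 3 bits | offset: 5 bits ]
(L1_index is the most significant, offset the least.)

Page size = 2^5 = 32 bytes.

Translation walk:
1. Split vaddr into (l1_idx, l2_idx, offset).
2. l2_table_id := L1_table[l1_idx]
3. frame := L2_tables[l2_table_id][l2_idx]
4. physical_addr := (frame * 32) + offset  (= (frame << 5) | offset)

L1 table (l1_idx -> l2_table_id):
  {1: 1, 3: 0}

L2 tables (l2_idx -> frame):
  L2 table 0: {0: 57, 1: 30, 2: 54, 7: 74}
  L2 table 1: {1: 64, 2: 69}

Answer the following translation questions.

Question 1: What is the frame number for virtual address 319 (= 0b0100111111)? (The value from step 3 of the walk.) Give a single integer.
vaddr = 319: l1_idx=1, l2_idx=1
L1[1] = 1; L2[1][1] = 64

Answer: 64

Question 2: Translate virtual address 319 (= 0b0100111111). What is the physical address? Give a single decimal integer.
vaddr = 319 = 0b0100111111
Split: l1_idx=1, l2_idx=1, offset=31
L1[1] = 1
L2[1][1] = 64
paddr = 64 * 32 + 31 = 2079

Answer: 2079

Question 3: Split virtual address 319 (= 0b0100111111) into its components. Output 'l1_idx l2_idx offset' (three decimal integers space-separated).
Answer: 1 1 31

Derivation:
vaddr = 319 = 0b0100111111
  top 2 bits -> l1_idx = 1
  next 3 bits -> l2_idx = 1
  bottom 5 bits -> offset = 31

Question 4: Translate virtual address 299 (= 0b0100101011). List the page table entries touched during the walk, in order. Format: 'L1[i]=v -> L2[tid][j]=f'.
vaddr = 299 = 0b0100101011
Split: l1_idx=1, l2_idx=1, offset=11

Answer: L1[1]=1 -> L2[1][1]=64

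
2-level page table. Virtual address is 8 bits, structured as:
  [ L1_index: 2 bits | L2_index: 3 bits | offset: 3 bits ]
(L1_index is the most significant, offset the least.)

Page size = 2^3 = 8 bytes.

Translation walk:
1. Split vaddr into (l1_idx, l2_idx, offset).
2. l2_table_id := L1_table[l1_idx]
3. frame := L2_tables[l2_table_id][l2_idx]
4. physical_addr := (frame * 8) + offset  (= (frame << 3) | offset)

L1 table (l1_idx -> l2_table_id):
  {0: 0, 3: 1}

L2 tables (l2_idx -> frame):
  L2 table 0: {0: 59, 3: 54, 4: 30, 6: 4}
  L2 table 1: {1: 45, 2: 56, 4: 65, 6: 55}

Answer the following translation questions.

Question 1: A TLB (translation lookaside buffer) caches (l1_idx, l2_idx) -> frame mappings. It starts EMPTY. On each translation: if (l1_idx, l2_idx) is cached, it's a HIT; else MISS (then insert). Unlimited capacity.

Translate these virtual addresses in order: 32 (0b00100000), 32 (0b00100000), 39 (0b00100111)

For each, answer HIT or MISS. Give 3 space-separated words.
Answer: MISS HIT HIT

Derivation:
vaddr=32: (0,4) not in TLB -> MISS, insert
vaddr=32: (0,4) in TLB -> HIT
vaddr=39: (0,4) in TLB -> HIT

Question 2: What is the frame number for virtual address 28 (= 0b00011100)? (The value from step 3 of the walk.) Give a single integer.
Answer: 54

Derivation:
vaddr = 28: l1_idx=0, l2_idx=3
L1[0] = 0; L2[0][3] = 54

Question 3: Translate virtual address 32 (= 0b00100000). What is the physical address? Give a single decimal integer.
Answer: 240

Derivation:
vaddr = 32 = 0b00100000
Split: l1_idx=0, l2_idx=4, offset=0
L1[0] = 0
L2[0][4] = 30
paddr = 30 * 8 + 0 = 240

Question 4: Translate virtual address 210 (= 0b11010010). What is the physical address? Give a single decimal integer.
vaddr = 210 = 0b11010010
Split: l1_idx=3, l2_idx=2, offset=2
L1[3] = 1
L2[1][2] = 56
paddr = 56 * 8 + 2 = 450

Answer: 450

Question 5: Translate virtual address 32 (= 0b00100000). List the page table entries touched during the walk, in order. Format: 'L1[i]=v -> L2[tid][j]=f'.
Answer: L1[0]=0 -> L2[0][4]=30

Derivation:
vaddr = 32 = 0b00100000
Split: l1_idx=0, l2_idx=4, offset=0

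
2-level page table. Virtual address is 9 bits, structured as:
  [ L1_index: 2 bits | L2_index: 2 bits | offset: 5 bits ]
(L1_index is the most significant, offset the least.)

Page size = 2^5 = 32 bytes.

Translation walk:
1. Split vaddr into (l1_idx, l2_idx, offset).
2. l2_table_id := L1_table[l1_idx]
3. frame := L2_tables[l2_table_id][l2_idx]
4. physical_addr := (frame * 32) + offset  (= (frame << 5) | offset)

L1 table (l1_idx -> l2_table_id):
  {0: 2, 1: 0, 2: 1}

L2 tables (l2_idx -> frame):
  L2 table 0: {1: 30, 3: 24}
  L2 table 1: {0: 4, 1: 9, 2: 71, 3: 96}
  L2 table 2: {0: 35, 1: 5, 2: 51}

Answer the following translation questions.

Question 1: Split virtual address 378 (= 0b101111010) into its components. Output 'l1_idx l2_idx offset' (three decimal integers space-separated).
Answer: 2 3 26

Derivation:
vaddr = 378 = 0b101111010
  top 2 bits -> l1_idx = 2
  next 2 bits -> l2_idx = 3
  bottom 5 bits -> offset = 26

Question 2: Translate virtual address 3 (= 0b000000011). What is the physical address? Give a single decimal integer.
vaddr = 3 = 0b000000011
Split: l1_idx=0, l2_idx=0, offset=3
L1[0] = 2
L2[2][0] = 35
paddr = 35 * 32 + 3 = 1123

Answer: 1123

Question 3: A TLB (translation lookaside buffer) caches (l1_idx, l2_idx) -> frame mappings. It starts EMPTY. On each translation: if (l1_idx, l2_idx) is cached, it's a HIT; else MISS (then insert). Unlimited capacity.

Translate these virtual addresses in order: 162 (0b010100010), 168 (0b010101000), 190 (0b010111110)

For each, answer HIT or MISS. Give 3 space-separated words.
Answer: MISS HIT HIT

Derivation:
vaddr=162: (1,1) not in TLB -> MISS, insert
vaddr=168: (1,1) in TLB -> HIT
vaddr=190: (1,1) in TLB -> HIT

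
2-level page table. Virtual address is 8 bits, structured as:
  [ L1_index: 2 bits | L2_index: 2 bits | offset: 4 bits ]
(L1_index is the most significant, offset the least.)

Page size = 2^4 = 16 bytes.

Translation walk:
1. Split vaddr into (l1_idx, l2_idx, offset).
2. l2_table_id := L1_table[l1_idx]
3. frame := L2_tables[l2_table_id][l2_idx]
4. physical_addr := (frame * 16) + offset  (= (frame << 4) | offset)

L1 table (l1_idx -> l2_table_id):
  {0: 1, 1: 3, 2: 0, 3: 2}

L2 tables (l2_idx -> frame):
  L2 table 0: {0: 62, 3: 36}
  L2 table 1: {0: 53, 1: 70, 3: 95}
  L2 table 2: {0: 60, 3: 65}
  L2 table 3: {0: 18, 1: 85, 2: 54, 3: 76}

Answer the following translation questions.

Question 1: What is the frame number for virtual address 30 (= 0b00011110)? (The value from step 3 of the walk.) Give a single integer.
Answer: 70

Derivation:
vaddr = 30: l1_idx=0, l2_idx=1
L1[0] = 1; L2[1][1] = 70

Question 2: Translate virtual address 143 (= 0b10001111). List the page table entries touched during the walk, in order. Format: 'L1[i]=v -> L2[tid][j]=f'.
vaddr = 143 = 0b10001111
Split: l1_idx=2, l2_idx=0, offset=15

Answer: L1[2]=0 -> L2[0][0]=62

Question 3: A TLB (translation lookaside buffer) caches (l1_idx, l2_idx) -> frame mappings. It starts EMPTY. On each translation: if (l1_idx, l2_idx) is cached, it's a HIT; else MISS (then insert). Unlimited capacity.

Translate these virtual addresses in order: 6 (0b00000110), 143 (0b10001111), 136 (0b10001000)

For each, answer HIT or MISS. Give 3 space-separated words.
vaddr=6: (0,0) not in TLB -> MISS, insert
vaddr=143: (2,0) not in TLB -> MISS, insert
vaddr=136: (2,0) in TLB -> HIT

Answer: MISS MISS HIT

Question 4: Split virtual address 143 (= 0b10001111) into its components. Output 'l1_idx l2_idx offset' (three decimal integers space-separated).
Answer: 2 0 15

Derivation:
vaddr = 143 = 0b10001111
  top 2 bits -> l1_idx = 2
  next 2 bits -> l2_idx = 0
  bottom 4 bits -> offset = 15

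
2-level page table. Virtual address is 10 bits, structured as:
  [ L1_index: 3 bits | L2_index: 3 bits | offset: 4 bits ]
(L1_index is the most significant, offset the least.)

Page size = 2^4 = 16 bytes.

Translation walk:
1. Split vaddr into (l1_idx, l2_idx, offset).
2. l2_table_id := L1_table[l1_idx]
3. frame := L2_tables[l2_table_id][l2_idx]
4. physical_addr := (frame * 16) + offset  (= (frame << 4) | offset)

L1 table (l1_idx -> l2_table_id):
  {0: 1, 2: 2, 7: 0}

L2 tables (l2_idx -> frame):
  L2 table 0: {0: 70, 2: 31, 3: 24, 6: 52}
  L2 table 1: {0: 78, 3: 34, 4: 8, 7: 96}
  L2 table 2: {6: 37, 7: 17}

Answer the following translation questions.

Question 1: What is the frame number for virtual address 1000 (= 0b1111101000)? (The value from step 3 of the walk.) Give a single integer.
vaddr = 1000: l1_idx=7, l2_idx=6
L1[7] = 0; L2[0][6] = 52

Answer: 52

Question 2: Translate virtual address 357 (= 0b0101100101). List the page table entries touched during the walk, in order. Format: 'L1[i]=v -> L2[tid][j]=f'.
vaddr = 357 = 0b0101100101
Split: l1_idx=2, l2_idx=6, offset=5

Answer: L1[2]=2 -> L2[2][6]=37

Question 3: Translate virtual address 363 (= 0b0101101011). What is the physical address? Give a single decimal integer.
Answer: 603

Derivation:
vaddr = 363 = 0b0101101011
Split: l1_idx=2, l2_idx=6, offset=11
L1[2] = 2
L2[2][6] = 37
paddr = 37 * 16 + 11 = 603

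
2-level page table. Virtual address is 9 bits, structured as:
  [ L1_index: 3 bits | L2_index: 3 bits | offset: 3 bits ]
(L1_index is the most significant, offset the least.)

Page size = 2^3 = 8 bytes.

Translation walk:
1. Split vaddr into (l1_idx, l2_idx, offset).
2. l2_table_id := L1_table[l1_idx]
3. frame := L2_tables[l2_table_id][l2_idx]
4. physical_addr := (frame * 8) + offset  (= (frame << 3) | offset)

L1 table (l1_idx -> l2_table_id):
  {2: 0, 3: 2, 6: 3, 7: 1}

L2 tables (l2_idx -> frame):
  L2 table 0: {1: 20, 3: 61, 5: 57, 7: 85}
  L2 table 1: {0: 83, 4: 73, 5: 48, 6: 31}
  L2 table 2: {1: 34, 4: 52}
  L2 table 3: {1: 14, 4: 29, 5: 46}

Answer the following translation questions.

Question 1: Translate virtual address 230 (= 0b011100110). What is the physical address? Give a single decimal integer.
vaddr = 230 = 0b011100110
Split: l1_idx=3, l2_idx=4, offset=6
L1[3] = 2
L2[2][4] = 52
paddr = 52 * 8 + 6 = 422

Answer: 422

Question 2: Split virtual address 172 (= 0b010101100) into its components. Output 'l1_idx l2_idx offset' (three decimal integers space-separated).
vaddr = 172 = 0b010101100
  top 3 bits -> l1_idx = 2
  next 3 bits -> l2_idx = 5
  bottom 3 bits -> offset = 4

Answer: 2 5 4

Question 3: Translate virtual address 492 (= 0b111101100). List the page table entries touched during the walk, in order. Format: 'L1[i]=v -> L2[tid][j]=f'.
vaddr = 492 = 0b111101100
Split: l1_idx=7, l2_idx=5, offset=4

Answer: L1[7]=1 -> L2[1][5]=48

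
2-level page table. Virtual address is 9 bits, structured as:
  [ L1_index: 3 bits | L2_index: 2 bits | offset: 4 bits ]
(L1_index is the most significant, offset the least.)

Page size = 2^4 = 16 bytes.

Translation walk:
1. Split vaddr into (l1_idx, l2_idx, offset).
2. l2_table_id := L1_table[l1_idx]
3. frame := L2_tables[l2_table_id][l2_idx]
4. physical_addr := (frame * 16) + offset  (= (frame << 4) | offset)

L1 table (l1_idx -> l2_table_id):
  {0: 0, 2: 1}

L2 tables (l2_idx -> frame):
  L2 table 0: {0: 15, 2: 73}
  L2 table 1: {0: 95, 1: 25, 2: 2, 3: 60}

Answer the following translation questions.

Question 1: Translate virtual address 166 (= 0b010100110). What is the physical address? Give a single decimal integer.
vaddr = 166 = 0b010100110
Split: l1_idx=2, l2_idx=2, offset=6
L1[2] = 1
L2[1][2] = 2
paddr = 2 * 16 + 6 = 38

Answer: 38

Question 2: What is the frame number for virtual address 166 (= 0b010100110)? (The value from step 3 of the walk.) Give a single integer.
vaddr = 166: l1_idx=2, l2_idx=2
L1[2] = 1; L2[1][2] = 2

Answer: 2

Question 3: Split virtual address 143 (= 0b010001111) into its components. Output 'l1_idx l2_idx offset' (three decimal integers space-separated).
vaddr = 143 = 0b010001111
  top 3 bits -> l1_idx = 2
  next 2 bits -> l2_idx = 0
  bottom 4 bits -> offset = 15

Answer: 2 0 15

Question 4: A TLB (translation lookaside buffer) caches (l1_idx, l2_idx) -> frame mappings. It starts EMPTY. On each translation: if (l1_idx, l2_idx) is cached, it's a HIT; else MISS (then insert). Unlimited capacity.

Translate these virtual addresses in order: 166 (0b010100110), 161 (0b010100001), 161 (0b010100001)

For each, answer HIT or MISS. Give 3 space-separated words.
Answer: MISS HIT HIT

Derivation:
vaddr=166: (2,2) not in TLB -> MISS, insert
vaddr=161: (2,2) in TLB -> HIT
vaddr=161: (2,2) in TLB -> HIT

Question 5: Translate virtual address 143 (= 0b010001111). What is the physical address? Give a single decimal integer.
vaddr = 143 = 0b010001111
Split: l1_idx=2, l2_idx=0, offset=15
L1[2] = 1
L2[1][0] = 95
paddr = 95 * 16 + 15 = 1535

Answer: 1535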